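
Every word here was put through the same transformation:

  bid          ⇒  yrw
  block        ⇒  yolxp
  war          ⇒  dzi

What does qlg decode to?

Each pair mirrors across the alphabet (b↔y, i↔r, d↔w): positions sum to 25. Letters are reflected about the middle of the alphabet (position → 25−position): Atbash.
Undoing it on qlg: q↔j, l↔o, g↔t.

jot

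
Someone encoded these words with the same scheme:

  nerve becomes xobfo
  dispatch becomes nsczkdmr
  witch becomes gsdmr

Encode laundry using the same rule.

vkexnbi

This is a Caesar cipher with shift 10.
On laundry: l+10=v, a+10=k, u+10=e, n+10=x, d+10=n, r+10=b, y+10=i.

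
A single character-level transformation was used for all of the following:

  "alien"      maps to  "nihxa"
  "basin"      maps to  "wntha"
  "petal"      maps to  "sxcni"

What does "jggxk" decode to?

Each letter's alphabet position (a=0..z=25) is mapped through 9·x+13 mod 26 — an affine cipher.
Decoding jggxk: j(9)→3·(9−13)≡14=o; g(6)→3·(6−13)≡5=f; g(6)→3·(6−13)≡5=f; x(23)→3·(23−13)≡4=e; k(10)→3·(10−13)≡17=r (all mod 26).

offer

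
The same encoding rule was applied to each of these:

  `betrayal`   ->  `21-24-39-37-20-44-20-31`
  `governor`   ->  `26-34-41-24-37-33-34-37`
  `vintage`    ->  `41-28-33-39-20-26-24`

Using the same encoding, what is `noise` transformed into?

b is letter #2 and maps to 21: an offset of 19. Each letter is replaced by its alphabet position (a=1..z=26) + 19.
On noise: n=14→33, o=15→34, i=9→28, s=19→38, e=5→24.

33-34-28-38-24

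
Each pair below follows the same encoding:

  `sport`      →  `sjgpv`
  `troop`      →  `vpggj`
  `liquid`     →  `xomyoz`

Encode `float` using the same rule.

s(18)→s(18) and p(15)→j(9) fit y≡3x+16 (mod 26); the inverse of 3 mod 26 is 9. Each letter's alphabet position (a=0..z=25) is mapped through 3·x+16 mod 26 — an affine cipher.
On float: f(5)→3·5+16≡5=f; l(11)→3·11+16≡23=x; o(14)→3·14+16≡6=g; a(0)→3·0+16≡16=q; t(19)→3·19+16≡21=v (all mod 26).

fxgqv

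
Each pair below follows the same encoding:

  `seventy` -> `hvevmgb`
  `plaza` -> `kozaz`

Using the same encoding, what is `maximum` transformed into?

nzcrnfn

Each pair mirrors across the alphabet (s↔h, e↔v, v↔e): positions sum to 25. Each letter is replaced by its mirror in the alphabet: a↔z, b↔y, c↔x, and so on (the Atbash cipher).
For maximum: m↔n, a↔z, x↔c, i↔r, m↔n, u↔f, m↔n.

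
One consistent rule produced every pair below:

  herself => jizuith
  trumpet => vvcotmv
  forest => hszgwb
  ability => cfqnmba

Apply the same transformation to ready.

Shifts by position in herself: pos 0: h→j (+2), pos 1: e→i (+4), pos 2: r→z (+8), pos 3: s→u (+2), pos 4: e→i (+4), pos 5: l→t (+8) — repeating every 3. The shifts repeat in a cycle of length 3: positions 0,1,… shift by +2, +4, +8, then the pattern repeats.
Applying it to ready: r+2=t, e+4=i, a+8=i, d+2=f, y+4=c.

tiifc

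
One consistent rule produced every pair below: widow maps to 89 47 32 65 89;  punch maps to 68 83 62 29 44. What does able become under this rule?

w(#23)→89 and i(#9)→47: differences scale by 3, so n = 3·pos + 20. The formula is n = 3×(alphabet index, a=1) + 20.
For able: a=1→23, b=2→26, l=12→56, e=5→35.

23 26 56 35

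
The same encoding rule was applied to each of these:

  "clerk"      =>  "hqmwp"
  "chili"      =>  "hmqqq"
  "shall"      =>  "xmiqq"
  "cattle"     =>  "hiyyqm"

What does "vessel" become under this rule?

The shift depends on letter class: consonant c→h is +5, but vowel e→m is +8. Two shifts are in play — +8 for a/e/i/o/u, +5 for every other letter.
Applying it to vessel: v(cons)+5=a, e(vowel)+8=m, s(cons)+5=x, s(cons)+5=x, e(vowel)+8=m, l(cons)+5=q.

amxxmq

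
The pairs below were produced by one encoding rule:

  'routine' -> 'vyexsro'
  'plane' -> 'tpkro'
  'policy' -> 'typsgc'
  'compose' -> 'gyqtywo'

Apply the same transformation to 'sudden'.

The shift depends on letter class: consonant r→v is +4, but vowel o→y is +10. The rule splits by letter class: vowels +10, consonants +4.
For sudden: s(cons)+4=w, u(vowel)+10=e, d(cons)+4=h, d(cons)+4=h, e(vowel)+10=o, n(cons)+4=r.

wehhor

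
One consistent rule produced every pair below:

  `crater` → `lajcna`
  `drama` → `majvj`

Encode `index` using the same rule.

Compare letters: c→l is +9, r→a is +9, a→j is +9 — a constant shift. Every letter moves 9 places later in the alphabet, wrapping around z→a.
On index: i+9=r, n+9=w, d+9=m, e+9=n, x+9=g.

rwmng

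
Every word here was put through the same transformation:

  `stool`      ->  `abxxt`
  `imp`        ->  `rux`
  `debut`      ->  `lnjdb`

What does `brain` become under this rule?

Two shifts are in play — +9 for a/e/i/o/u, +8 for every other letter.
On brain: b(cons)+8=j, r(cons)+8=z, a(vowel)+9=j, i(vowel)+9=r, n(cons)+8=v.

jzjrv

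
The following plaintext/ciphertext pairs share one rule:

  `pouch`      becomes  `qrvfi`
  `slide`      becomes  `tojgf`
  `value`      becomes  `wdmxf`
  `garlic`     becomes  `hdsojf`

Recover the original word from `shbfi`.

reach

Shifts by position in pouch: pos 0: p→q (+1), pos 1: o→r (+3), pos 2: u→v (+1), pos 3: c→f (+3) — repeating every 2. A repeating key of period 2 is used — shifts +1, +3 over and over.
Reversing it on shbfi: s−1=r, h−3=e, b−1=a, f−3=c, i−1=h.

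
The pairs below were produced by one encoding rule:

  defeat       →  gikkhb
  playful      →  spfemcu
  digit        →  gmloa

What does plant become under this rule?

spfta

In defeat: d→g is +3, e→i is +4, f→k is +5, e→k is +6 — the shift increases by 1 each position. Letter i (0-indexed) is shifted by i+3, so successive shifts are 3, 4, 5, ….
Applying it to plant: p+3=s, l+4=p, a+5=f, n+6=t, t+7=a.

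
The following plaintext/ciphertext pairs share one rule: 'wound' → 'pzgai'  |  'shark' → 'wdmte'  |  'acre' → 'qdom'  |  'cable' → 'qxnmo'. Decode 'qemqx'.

The output letters match the input read backwards, each shifted +12: wound reversed is dnuow. The word is reversed, then every letter is shifted forward by 12.
Undoing it on qemqx: shift back: q−12=e, e−12=s, m−12=a, q−12=e, x−12=l → esael; then reverse → lease.

lease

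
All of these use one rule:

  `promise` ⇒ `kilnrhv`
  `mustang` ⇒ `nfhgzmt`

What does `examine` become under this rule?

vcznrmv

Each pair mirrors across the alphabet (p↔k, r↔i, o↔l): positions sum to 25. Each letter is replaced by its mirror in the alphabet: a↔z, b↔y, c↔x, and so on (the Atbash cipher).
On examine: e↔v, x↔c, a↔z, m↔n, i↔r, n↔m, e↔v.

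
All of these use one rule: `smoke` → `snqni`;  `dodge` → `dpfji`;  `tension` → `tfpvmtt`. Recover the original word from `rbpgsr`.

random

In smoke: s→s is +0, m→n is +1, o→q is +2, k→n is +3 — the shift increases by 1 each position. Letter i (0-indexed) is shifted by i+0, so successive shifts are 0, 1, 2, ….
Decoding rbpgsr: r−0=r, b−1=a, p−2=n, g−3=d, s−4=o, r−5=m.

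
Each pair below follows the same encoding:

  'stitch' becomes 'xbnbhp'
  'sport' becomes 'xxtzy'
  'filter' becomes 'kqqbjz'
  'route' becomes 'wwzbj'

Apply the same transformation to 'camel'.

hirmq

It's a Vigenère-style cipher with numeric key [5,8]: position i shifts by key[i mod 2].
For camel: c+5=h, a+8=i, m+5=r, e+8=m, l+5=q.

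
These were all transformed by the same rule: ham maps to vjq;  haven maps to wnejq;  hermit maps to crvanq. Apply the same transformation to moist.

Read the word backwards and shift each letter +9.
For moist: reverse → tsiom; then shift: t+9=c, s+9=b, i+9=r, o+9=x, m+9=v.

cbrxv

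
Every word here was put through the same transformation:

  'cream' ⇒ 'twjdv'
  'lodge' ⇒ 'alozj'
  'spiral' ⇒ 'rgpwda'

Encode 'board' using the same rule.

c(2)→t(19) and r(17)→w(22) fit y≡21x+3 (mod 26); the inverse of 21 mod 26 is 5. This is an affine cipher: with a=0,…,z=25, each position x becomes (21x+3) mod 26.
On board: b(1)→21·1+3≡24=y; o(14)→21·14+3≡11=l; a(0)→21·0+3≡3=d; r(17)→21·17+3≡22=w; d(3)→21·3+3≡14=o (all mod 26).

yldwo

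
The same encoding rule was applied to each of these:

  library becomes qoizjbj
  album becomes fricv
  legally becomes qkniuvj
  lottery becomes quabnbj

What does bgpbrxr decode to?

In library: l→q is +5, i→o is +6, b→i is +7, r→z is +8 — the shift increases by 1 each position. The shift increases by 1 at each position, starting from +5: 5, 6, 7, ….
Decoding bgpbrxr: b−5=w, g−6=a, p−7=i, b−8=t, r−9=i, x−10=n, r−11=g.

waiting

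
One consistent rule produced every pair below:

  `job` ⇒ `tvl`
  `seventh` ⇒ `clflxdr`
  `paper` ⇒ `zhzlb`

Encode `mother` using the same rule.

The shift depends on letter class: consonant j→t is +10, but vowel o→v is +7. Two shifts are in play — +7 for a/e/i/o/u, +10 for every other letter.
Applying it to mother: m(cons)+10=w, o(vowel)+7=v, t(cons)+10=d, h(cons)+10=r, e(vowel)+7=l, r(cons)+10=b.

wvdrlb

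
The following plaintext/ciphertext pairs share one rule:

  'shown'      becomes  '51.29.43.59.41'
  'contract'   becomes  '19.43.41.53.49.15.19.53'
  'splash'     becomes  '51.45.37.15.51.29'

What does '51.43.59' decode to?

sow

s(#19)→51 and h(#8)→29: differences scale by 2, so n = 2·pos + 13. Each letter becomes 2×(its alphabet position, a=1..z=26) + 13.
Undoing it on 51.43.59: 51→(51−13)÷2=19=s, 43→(43−13)÷2=15=o, 59→(59−13)÷2=23=w.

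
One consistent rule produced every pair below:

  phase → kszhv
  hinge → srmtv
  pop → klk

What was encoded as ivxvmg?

recent

Each letter is replaced by its mirror in the alphabet: a↔z, b↔y, c↔x, and so on (the Atbash cipher).
Reversing it on ivxvmg: i↔r, v↔e, x↔c, v↔e, m↔n, g↔t.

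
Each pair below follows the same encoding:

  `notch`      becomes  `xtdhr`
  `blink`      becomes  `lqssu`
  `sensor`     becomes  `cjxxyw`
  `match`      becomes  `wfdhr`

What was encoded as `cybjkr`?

A repeating key of period 2 is used — shifts +10, +5 over and over.
Reversing it on cybjkr: c−10=s, y−5=t, b−10=r, j−5=e, k−10=a, r−5=m.

stream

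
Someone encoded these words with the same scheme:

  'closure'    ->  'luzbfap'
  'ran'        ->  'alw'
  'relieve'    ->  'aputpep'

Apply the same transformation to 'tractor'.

The shift depends on letter class: consonant c→l is +9, but vowel o→z is +11. The rule splits by letter class: vowels +11, consonants +9.
On tractor: t(cons)+9=c, r(cons)+9=a, a(vowel)+11=l, c(cons)+9=l, t(cons)+9=c, o(vowel)+11=z, r(cons)+9=a.

callcza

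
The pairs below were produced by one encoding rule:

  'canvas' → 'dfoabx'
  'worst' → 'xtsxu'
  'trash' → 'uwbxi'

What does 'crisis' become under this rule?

dwjxjx

It's a Vigenère-style cipher with numeric key [1,5]: position i shifts by key[i mod 2].
Applying it to crisis: c+1=d, r+5=w, i+1=j, s+5=x, i+1=j, s+5=x.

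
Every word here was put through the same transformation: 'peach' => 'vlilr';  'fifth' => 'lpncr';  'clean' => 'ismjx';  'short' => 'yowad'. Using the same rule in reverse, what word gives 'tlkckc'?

In peach: p→v is +6, e→l is +7, a→i is +8, c→l is +9 — the shift increases by 1 each position. The shift increases by 1 at each position, starting from +6: 6, 7, 8, ….
Undoing it on tlkckc: t−6=n, l−7=e, k−8=c, c−9=t, k−10=a, c−11=r.

nectar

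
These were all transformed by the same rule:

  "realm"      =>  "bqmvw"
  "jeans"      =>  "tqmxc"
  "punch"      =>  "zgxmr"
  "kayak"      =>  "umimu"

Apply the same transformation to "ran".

Vowels shift forward by 12 and consonants shift forward by 10.
Applying it to ran: r(cons)+10=b, a(vowel)+12=m, n(cons)+10=x.

bmx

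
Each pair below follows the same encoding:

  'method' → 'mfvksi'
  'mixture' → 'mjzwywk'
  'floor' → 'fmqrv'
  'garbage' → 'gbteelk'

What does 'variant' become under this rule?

vbtlesz

In method: m→m is +0, e→f is +1, t→v is +2, h→k is +3 — the shift increases by 1 each position. Letter i (0-indexed) is shifted by i+0, so successive shifts are 0, 1, 2, ….
For variant: v+0=v, a+1=b, r+2=t, i+3=l, a+4=e, n+5=s, t+6=z.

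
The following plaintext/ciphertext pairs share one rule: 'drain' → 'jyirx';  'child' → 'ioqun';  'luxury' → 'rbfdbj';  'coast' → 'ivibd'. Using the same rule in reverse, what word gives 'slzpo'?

merge

In drain: d→j is +6, r→y is +7, a→i is +8, i→r is +9 — the shift increases by 1 each position. The shift increases by 1 at each position, starting from +6: 6, 7, 8, ….
Decoding slzpo: s−6=m, l−7=e, z−8=r, p−9=g, o−10=e.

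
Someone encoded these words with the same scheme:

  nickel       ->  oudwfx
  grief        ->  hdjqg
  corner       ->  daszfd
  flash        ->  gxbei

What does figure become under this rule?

Shifts by position in nickel: pos 0: n→o (+1), pos 1: i→u (+12), pos 2: c→d (+1), pos 3: k→w (+12) — repeating every 2. The shifts repeat in a cycle of length 2: positions 0,1,… shift by +1, +12, then the pattern repeats.
Applying it to figure: f+1=g, i+12=u, g+1=h, u+12=g, r+1=s, e+12=q.

guhgsq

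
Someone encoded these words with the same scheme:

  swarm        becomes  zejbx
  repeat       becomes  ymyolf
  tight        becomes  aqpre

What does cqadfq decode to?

In swarm: s→z is +7, w→e is +8, a→j is +9, r→b is +10 — the shift increases by 1 each position. The shift increases by 1 at each position, starting from +7: 7, 8, 9, ….
Reversing it on cqadfq: c−7=v, q−8=i, a−9=r, d−10=t, f−11=u, q−12=e.

virtue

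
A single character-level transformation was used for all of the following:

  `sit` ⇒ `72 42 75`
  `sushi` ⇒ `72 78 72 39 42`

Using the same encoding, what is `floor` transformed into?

The formula is n = 3×(alphabet index, a=1) + 15.
For floor: f=6→33, l=12→51, o=15→60, o=15→60, r=18→69.

33 51 60 60 69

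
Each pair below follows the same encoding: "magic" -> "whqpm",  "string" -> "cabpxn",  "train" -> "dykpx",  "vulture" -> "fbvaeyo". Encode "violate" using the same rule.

fpyskao

Shifts by position in magic: pos 0: m→w (+10), pos 1: a→h (+7), pos 2: g→q (+10), pos 3: i→p (+7) — repeating every 2. It's a Vigenère-style cipher with numeric key [10,7]: position i shifts by key[i mod 2].
On violate: v+10=f, i+7=p, o+10=y, l+7=s, a+10=k, t+7=a, e+10=o.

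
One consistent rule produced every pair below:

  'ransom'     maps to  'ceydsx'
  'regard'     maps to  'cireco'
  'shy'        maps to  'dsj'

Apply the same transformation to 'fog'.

qsr

The shift depends on letter class: consonant r→c is +11, but vowel a→e is +4. Vowels shift forward by 4 and consonants shift forward by 11.
For fog: f(cons)+11=q, o(vowel)+4=s, g(cons)+11=r.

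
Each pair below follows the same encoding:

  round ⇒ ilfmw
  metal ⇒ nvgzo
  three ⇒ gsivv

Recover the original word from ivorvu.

Each pair mirrors across the alphabet (r↔i, o↔l, u↔f): positions sum to 25. This is the alphabet-reversal cipher (Atbash): a becomes z, b becomes y, etc.
Decoding ivorvu: i↔r, v↔e, o↔l, r↔i, v↔e, u↔f.

relief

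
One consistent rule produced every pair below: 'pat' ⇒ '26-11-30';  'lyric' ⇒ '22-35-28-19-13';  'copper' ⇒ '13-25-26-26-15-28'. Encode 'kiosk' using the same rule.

Each letter is replaced by its alphabet position (a=1..z=26) + 10.
Applying it to kiosk: k=11→21, i=9→19, o=15→25, s=19→29, k=11→21.

21-19-25-29-21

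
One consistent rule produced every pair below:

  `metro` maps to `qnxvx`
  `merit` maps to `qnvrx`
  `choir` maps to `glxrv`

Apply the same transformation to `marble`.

The shift depends on letter class: consonant m→q is +4, but vowel e→n is +9. Two shifts are in play — +9 for a/e/i/o/u, +4 for every other letter.
For marble: m(cons)+4=q, a(vowel)+9=j, r(cons)+4=v, b(cons)+4=f, l(cons)+4=p, e(vowel)+9=n.

qjvfpn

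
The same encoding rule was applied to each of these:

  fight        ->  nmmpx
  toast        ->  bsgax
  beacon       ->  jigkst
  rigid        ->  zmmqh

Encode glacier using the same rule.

opgkmkz

Shifts by position in fight: pos 0: f→n (+8), pos 1: i→m (+4), pos 2: g→m (+6), pos 3: h→p (+8), pos 4: t→x (+4) — repeating every 3. A repeating key of period 3 is used — shifts +8, +4, +6 over and over.
For glacier: g+8=o, l+4=p, a+6=g, c+8=k, i+4=m, e+6=k, r+8=z.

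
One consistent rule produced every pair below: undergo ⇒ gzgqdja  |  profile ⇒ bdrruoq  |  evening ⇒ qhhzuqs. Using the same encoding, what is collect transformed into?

Shifts by position in undergo: pos 0: u→g (+12), pos 1: n→z (+12), pos 2: d→g (+3), pos 3: e→q (+12), pos 4: r→d (+12), pos 5: g→j (+3) — repeating every 3. It's a Vigenère-style cipher with numeric key [12,12,3]: position i shifts by key[i mod 3].
On collect: c+12=o, o+12=a, l+3=o, l+12=x, e+12=q, c+3=f, t+12=f.

oaoxqff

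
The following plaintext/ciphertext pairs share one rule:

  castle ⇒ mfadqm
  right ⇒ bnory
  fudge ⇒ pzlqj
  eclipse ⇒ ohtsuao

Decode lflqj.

It's a Vigenère-style cipher with numeric key [10,5,8]: position i shifts by key[i mod 3].
Reversing it on lflqj: l−10=b, f−5=a, l−8=d, q−10=g, j−5=e.

badge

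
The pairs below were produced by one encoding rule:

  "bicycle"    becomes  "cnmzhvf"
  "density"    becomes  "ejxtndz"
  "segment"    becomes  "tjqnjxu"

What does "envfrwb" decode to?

It's a Vigenère-style cipher with numeric key [1,5,10]: position i shifts by key[i mod 3].
Undoing it on envfrwb: e−1=d, n−5=i, v−10=l, f−1=e, r−5=m, w−10=m, b−1=a.

dilemma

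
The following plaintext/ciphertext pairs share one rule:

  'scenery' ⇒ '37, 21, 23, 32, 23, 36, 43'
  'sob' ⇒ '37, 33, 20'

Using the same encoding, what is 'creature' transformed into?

21, 36, 23, 19, 38, 39, 36, 23

s is letter #19 and maps to 37: an offset of 18. Letters become their 1-based position plus 18 (so a→19, b→20, …).
On creature: c=3→21, r=18→36, e=5→23, a=1→19, t=20→38, u=21→39, r=18→36, e=5→23.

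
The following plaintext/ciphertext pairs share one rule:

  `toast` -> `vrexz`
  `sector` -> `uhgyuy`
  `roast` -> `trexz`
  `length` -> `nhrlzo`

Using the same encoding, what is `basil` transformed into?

ddwnr

The shift increases by 1 at each position, starting from +2: 2, 3, 4, ….
For basil: b+2=d, a+3=d, s+4=w, i+5=n, l+6=r.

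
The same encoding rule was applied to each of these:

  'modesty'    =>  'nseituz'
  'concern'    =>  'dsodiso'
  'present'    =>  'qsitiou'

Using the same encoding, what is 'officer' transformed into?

The shift depends on letter class: consonant m→n is +1, but vowel o→s is +4. Two shifts are in play — +4 for a/e/i/o/u, +1 for every other letter.
Applying it to officer: o(vowel)+4=s, f(cons)+1=g, f(cons)+1=g, i(vowel)+4=m, c(cons)+1=d, e(vowel)+4=i, r(cons)+1=s.

sggmdis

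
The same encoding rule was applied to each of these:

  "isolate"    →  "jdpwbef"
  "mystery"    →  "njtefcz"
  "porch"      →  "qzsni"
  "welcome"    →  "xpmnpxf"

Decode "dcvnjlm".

crucial

The shifts repeat in a cycle of length 2: positions 0,1,… shift by +1, +11, then the pattern repeats.
Reversing it on dcvnjlm: d−1=c, c−11=r, v−1=u, n−11=c, j−1=i, l−11=a, m−1=l.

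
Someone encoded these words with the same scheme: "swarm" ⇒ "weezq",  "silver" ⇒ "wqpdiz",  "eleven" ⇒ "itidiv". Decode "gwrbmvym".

Shifts by position in swarm: pos 0: s→w (+4), pos 1: w→e (+8), pos 2: a→e (+4), pos 3: r→z (+8) — repeating every 2. It's a Vigenère-style cipher with numeric key [4,8]: position i shifts by key[i mod 2].
Decoding gwrbmvym: g−4=c, w−8=o, r−4=n, b−8=t, m−4=i, v−8=n, y−4=u, m−8=e.

continue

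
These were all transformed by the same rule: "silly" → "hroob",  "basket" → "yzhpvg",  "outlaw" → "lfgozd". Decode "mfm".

Each pair mirrors across the alphabet (s↔h, i↔r, l↔o): positions sum to 25. This is the alphabet-reversal cipher (Atbash): a becomes z, b becomes y, etc.
Reversing it on mfm: m↔n, f↔u, m↔n.

nun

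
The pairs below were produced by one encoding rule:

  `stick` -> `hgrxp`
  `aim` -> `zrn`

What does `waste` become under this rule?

dzhgv

Each pair mirrors across the alphabet (s↔h, t↔g, i↔r): positions sum to 25. Letters are reflected about the middle of the alphabet (position → 25−position): Atbash.
Applying it to waste: w↔d, a↔z, s↔h, t↔g, e↔v.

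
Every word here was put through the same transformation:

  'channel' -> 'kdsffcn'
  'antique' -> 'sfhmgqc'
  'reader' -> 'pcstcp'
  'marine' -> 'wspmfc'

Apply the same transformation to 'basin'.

bsymf

c(2)→k(10) and h(7)→d(3) fit y≡9x+18 (mod 26); the inverse of 9 mod 26 is 3. Treating letters as 0–25, the rule is x ↦ 9x + 18 (mod 26).
For basin: b(1)→9·1+18≡1=b; a(0)→9·0+18≡18=s; s(18)→9·18+18≡24=y; i(8)→9·8+18≡12=m; n(13)→9·13+18≡5=f (all mod 26).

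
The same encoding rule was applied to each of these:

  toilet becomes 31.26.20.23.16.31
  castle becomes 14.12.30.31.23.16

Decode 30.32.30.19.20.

sushi

t is letter #20 and maps to 31: an offset of 11. Each letter is replaced by its alphabet position (a=1..z=26) + 11.
Decoding 30.32.30.19.20: 30→(30−11)÷1=19=s, 32→(32−11)÷1=21=u, 30→(30−11)÷1=19=s, 19→(19−11)÷1=8=h, 20→(20−11)÷1=9=i.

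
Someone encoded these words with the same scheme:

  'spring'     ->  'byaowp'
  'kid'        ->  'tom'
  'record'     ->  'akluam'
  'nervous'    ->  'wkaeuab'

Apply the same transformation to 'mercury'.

The rule splits by letter class: vowels +6, consonants +9.
On mercury: m(cons)+9=v, e(vowel)+6=k, r(cons)+9=a, c(cons)+9=l, u(vowel)+6=a, r(cons)+9=a, y(cons)+9=h.

vkalaah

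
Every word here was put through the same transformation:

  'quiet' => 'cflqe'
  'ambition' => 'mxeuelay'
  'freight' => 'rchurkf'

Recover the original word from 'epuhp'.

serve

Shifts by position in quiet: pos 0: q→c (+12), pos 1: u→f (+11), pos 2: i→l (+3), pos 3: e→q (+12), pos 4: t→e (+11) — repeating every 3. It's a Vigenère-style cipher with numeric key [12,11,3]: position i shifts by key[i mod 3].
Decoding epuhp: e−12=s, p−11=e, u−3=r, h−12=v, p−11=e.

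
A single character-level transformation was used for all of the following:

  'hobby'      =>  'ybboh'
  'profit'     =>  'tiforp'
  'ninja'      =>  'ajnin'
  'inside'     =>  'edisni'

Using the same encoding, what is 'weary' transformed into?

The output letters match the input read backwards: hobby reversed is ybboh. It's just the letters in reverse order.
For weary: reverse → yraew.

yraew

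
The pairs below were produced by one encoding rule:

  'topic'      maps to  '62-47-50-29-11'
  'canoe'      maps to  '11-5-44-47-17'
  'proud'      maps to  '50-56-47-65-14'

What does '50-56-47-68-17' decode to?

prove

t(#20)→62 and o(#15)→47: differences scale by 3, so n = 3·pos + 2. With a=1..z=26, the number is 3·pos + 2.
Reversing it on 50-56-47-68-17: 50→(50−2)÷3=16=p, 56→(56−2)÷3=18=r, 47→(47−2)÷3=15=o, 68→(68−2)÷3=22=v, 17→(17−2)÷3=5=e.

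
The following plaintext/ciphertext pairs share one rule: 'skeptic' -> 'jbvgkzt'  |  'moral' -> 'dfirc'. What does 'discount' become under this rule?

uzjtflek

Compare letters: s→j is +17, k→b is +17, e→v is +17 — a constant shift. This is a Caesar cipher with shift 17.
For discount: d+17=u, i+17=z, s+17=j, c+17=t, o+17=f, u+17=l, n+17=e, t+17=k.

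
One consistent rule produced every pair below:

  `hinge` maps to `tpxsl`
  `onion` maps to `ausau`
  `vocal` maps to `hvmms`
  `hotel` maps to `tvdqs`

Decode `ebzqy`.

super

Shifts by position in hinge: pos 0: h→t (+12), pos 1: i→p (+7), pos 2: n→x (+10), pos 3: g→s (+12), pos 4: e→l (+7) — repeating every 3. The shifts repeat in a cycle of length 3: positions 0,1,… shift by +12, +7, +10, then the pattern repeats.
Undoing it on ebzqy: e−12=s, b−7=u, z−10=p, q−12=e, y−7=r.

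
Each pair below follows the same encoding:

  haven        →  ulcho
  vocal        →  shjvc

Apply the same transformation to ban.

The word is reversed, then every letter is shifted forward by 7.
Applying it to ban: reverse → nab; then shift: n+7=u, a+7=h, b+7=i.

uhi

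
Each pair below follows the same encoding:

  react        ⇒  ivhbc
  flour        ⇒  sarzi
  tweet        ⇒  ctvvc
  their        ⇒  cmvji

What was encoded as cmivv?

Treating letters as 0–25, the rule is x ↦ 23x + 7 (mod 26).
Reversing it on cmivv: c(2)→17·(2−7)≡19=t; m(12)→17·(12−7)≡7=h; i(8)→17·(8−7)≡17=r; v(21)→17·(21−7)≡4=e; v(21)→17·(21−7)≡4=e (all mod 26).

three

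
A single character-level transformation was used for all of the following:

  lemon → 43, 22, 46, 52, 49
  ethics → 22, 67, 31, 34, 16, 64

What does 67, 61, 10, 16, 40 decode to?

track

l(#12)→43 and e(#5)→22: differences scale by 3, so n = 3·pos + 7. Each letter becomes 3×(its alphabet position, a=1..z=26) + 7.
Decoding 67, 61, 10, 16, 40: 67→(67−7)÷3=20=t, 61→(61−7)÷3=18=r, 10→(10−7)÷3=1=a, 16→(16−7)÷3=3=c, 40→(40−7)÷3=11=k.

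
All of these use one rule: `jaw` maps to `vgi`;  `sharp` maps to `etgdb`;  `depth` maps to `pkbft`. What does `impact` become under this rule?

The shift depends on letter class: consonant j→v is +12, but vowel a→g is +6. Two shifts are in play — +6 for a/e/i/o/u, +12 for every other letter.
On impact: i(vowel)+6=o, m(cons)+12=y, p(cons)+12=b, a(vowel)+6=g, c(cons)+12=o, t(cons)+12=f.

oybgof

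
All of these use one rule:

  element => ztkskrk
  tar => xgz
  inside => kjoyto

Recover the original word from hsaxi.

crumb

The output letters match the input read backwards, each shifted +6: element reversed is tnemele. The word is reversed, then every letter is shifted forward by 6.
Undoing it on hsaxi: shift back: h−6=b, s−6=m, a−6=u, x−6=r, i−6=c → bmurc; then reverse → crumb.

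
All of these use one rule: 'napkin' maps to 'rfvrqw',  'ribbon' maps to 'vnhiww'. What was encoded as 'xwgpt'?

In napkin: n→r is +4, a→f is +5, p→v is +6, k→r is +7 — the shift increases by 1 each position. The shift increases by 1 at each position, starting from +4: 4, 5, 6, ….
Reversing it on xwgpt: x−4=t, w−5=r, g−6=a, p−7=i, t−8=l.

trail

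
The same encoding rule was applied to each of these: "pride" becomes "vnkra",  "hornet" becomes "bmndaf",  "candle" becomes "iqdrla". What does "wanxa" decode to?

serve

p(15)→v(21) and r(17)→n(13) fit y≡9x+16 (mod 26); the inverse of 9 mod 26 is 3. This is an affine cipher: with a=0,…,z=25, each position x becomes (9x+16) mod 26.
Reversing it on wanxa: w(22)→3·(22−16)≡18=s; a(0)→3·(0−16)≡4=e; n(13)→3·(13−16)≡17=r; x(23)→3·(23−16)≡21=v; a(0)→3·(0−16)≡4=e (all mod 26).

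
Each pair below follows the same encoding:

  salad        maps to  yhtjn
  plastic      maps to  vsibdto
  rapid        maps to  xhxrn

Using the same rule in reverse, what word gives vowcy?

photo

The shift increases by 1 at each position, starting from +6: 6, 7, 8, ….
Reversing it on vowcy: v−6=p, o−7=h, w−8=o, c−9=t, y−10=o.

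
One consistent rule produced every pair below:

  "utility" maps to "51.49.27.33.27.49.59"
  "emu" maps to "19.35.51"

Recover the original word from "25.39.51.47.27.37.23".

housing

u(#21)→51 and t(#20)→49: differences scale by 2, so n = 2·pos + 9. With a=1..z=26, the number is 2·pos + 9.
Undoing it on 25.39.51.47.27.37.23: 25→(25−9)÷2=8=h, 39→(39−9)÷2=15=o, 51→(51−9)÷2=21=u, 47→(47−9)÷2=19=s, 27→(27−9)÷2=9=i, 37→(37−9)÷2=14=n, 23→(23−9)÷2=7=g.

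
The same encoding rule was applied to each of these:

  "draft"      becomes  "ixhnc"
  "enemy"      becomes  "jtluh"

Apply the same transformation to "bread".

Letter i (0-indexed) is shifted by i+5, so successive shifts are 5, 6, 7, ….
Applying it to bread: b+5=g, r+6=x, e+7=l, a+8=i, d+9=m.

gxlim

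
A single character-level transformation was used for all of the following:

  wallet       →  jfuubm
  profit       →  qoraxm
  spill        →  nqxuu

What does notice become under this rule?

srmxdb

Treating letters as 0–25, the rule is x ↦ 25x + 5 (mod 26).
On notice: n(13)→25·13+5≡18=s; o(14)→25·14+5≡17=r; t(19)→25·19+5≡12=m; i(8)→25·8+5≡23=x; c(2)→25·2+5≡3=d; e(4)→25·4+5≡1=b (all mod 26).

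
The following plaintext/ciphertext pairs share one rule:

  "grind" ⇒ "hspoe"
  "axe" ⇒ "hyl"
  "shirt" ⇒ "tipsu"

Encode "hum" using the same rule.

The shift depends on letter class: consonant g→h is +1, but vowel i→p is +7. Vowels shift forward by 7 and consonants shift forward by 1.
For hum: h(cons)+1=i, u(vowel)+7=b, m(cons)+1=n.

ibn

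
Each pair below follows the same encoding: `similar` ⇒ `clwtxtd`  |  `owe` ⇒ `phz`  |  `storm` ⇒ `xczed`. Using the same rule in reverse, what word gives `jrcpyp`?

energy

The output letters match the input read backwards, each shifted +11: similar reversed is ralimis. The word is reversed, then every letter is shifted forward by 11.
Undoing it on jrcpyp: shift back: j−11=y, r−11=g, c−11=r, p−11=e, y−11=n, p−11=e → ygrene; then reverse → energy.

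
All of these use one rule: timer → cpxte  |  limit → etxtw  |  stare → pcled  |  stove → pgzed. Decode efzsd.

shout

The word is reversed, then every letter is shifted forward by 11.
Reversing it on efzsd: shift back: e−11=t, f−11=u, z−11=o, s−11=h, d−11=s → tuohs; then reverse → shout.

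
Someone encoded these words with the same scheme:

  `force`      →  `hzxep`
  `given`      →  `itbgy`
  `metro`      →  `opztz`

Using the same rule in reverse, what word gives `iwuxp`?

glove

Shifts by position in force: pos 0: f→h (+2), pos 1: o→z (+11), pos 2: r→x (+6), pos 3: c→e (+2), pos 4: e→p (+11) — repeating every 3. A repeating key of period 3 is used — shifts +2, +11, +6 over and over.
Decoding iwuxp: i−2=g, w−11=l, u−6=o, x−2=v, p−11=e.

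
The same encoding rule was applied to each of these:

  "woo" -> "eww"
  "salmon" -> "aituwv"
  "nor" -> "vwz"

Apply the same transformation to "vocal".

dwkit

Compare letters: w→e is +8, o→w is +8, o→w is +8 — a constant shift. This is a Caesar cipher with shift 8.
Applying it to vocal: v+8=d, o+8=w, c+8=k, a+8=i, l+8=t.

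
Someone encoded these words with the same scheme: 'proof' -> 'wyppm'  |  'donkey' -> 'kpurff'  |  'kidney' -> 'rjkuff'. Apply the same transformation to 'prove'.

The shift depends on letter class: consonant p→w is +7, but vowel o→p is +1. Vowels shift forward by 1 and consonants shift forward by 7.
Applying it to prove: p(cons)+7=w, r(cons)+7=y, o(vowel)+1=p, v(cons)+7=c, e(vowel)+1=f.

wypcf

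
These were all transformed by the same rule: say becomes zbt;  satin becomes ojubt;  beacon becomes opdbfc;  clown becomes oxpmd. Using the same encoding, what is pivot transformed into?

Read the word backwards and shift each letter +1.
On pivot: reverse → tovip; then shift: t+1=u, o+1=p, v+1=w, i+1=j, p+1=q.

upwjq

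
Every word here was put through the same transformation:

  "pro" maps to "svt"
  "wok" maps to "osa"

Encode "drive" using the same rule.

izmvh

The output letters match the input read backwards, each shifted +4: pro reversed is orp. Two steps: reverse the string, then apply a Caesar shift of +4.
Applying it to drive: reverse → evird; then shift: e+4=i, v+4=z, i+4=m, r+4=v, d+4=h.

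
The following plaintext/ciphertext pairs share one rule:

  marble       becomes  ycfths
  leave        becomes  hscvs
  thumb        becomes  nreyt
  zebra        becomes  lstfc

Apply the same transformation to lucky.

hekqu

Each letter's alphabet position (a=0..z=25) is mapped through 17·x+2 mod 26 — an affine cipher.
Applying it to lucky: l(11)→17·11+2≡7=h; u(20)→17·20+2≡4=e; c(2)→17·2+2≡10=k; k(10)→17·10+2≡16=q; y(24)→17·24+2≡20=u (all mod 26).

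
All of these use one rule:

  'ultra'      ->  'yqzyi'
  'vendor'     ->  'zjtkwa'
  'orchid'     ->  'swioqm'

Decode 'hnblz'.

Each letter shifts forward by (position + 4), i.e. 4, 5, 6, … — the shift grows by one for each successive letter.
Undoing it on hnblz: h−4=d, n−5=i, b−6=v, l−7=e, z−8=r.

diver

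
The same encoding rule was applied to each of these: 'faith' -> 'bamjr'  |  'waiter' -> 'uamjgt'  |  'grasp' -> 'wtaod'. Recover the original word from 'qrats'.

Each letter's alphabet position (a=0..z=25) is mapped through 21·x+0 mod 26 — an affine cipher.
Reversing it on qrats: q(16)→5·(16−0)≡2=c; r(17)→5·(17−0)≡7=h; a(0)→5·(0−0)≡0=a; t(19)→5·(19−0)≡17=r; s(18)→5·(18−0)≡12=m (all mod 26).

charm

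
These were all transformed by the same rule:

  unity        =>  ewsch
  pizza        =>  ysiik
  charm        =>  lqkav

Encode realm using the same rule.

The rule splits by letter class: vowels +10, consonants +9.
On realm: r(cons)+9=a, e(vowel)+10=o, a(vowel)+10=k, l(cons)+9=u, m(cons)+9=v.

aokuv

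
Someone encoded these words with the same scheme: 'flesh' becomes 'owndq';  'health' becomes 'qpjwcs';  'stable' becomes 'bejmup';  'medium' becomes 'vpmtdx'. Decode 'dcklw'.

The shifts repeat in a cycle of length 2: positions 0,1,… shift by +9, +11, then the pattern repeats.
Undoing it on dcklw: d−9=u, c−11=r, k−9=b, l−11=a, w−9=n.

urban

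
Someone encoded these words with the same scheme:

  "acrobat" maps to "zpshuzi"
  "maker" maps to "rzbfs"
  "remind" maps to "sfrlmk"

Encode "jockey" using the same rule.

a(0)→z(25) and c(2)→p(15) fit y≡21x+25 (mod 26); the inverse of 21 mod 26 is 5. Each letter's alphabet position (a=0..z=25) is mapped through 21·x+25 mod 26 — an affine cipher.
On jockey: j(9)→21·9+25≡6=g; o(14)→21·14+25≡7=h; c(2)→21·2+25≡15=p; k(10)→21·10+25≡1=b; e(4)→21·4+25≡5=f; y(24)→21·24+25≡9=j (all mod 26).

ghpbfj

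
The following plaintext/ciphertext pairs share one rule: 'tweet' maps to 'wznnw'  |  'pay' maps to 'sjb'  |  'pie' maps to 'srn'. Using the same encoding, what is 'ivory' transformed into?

The shift depends on letter class: consonant t→w is +3, but vowel e→n is +9. Vowels shift forward by 9 and consonants shift forward by 3.
Applying it to ivory: i(vowel)+9=r, v(cons)+3=y, o(vowel)+9=x, r(cons)+3=u, y(cons)+3=b.

ryxub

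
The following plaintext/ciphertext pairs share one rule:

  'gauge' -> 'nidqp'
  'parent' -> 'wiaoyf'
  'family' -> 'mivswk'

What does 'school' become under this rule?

zkqyzx

In gauge: g→n is +7, a→i is +8, u→d is +9, g→q is +10 — the shift increases by 1 each position. The shift increases by 1 at each position, starting from +7: 7, 8, 9, ….
On school: s+7=z, c+8=k, h+9=q, o+10=y, o+11=z, l+12=x.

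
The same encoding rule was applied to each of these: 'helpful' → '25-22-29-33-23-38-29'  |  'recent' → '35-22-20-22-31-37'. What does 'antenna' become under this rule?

The number is (letter's place in the alphabet, a=1) + 17.
Applying it to antenna: a=1→18, n=14→31, t=20→37, e=5→22, n=14→31, n=14→31, a=1→18.

18-31-37-22-31-31-18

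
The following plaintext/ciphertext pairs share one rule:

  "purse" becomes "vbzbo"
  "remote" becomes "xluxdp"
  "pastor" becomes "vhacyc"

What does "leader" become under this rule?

In purse: p→v is +6, u→b is +7, r→z is +8, s→b is +9 — the shift increases by 1 each position. Letter i (0-indexed) is shifted by i+6, so successive shifts are 6, 7, 8, ….
On leader: l+6=r, e+7=l, a+8=i, d+9=m, e+10=o, r+11=c.

rlimoc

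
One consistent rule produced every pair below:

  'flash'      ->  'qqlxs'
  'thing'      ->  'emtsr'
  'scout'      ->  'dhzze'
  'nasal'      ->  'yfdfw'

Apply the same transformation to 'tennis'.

Shifts by position in flash: pos 0: f→q (+11), pos 1: l→q (+5), pos 2: a→l (+11), pos 3: s→x (+5) — repeating every 2. The shifts repeat in a cycle of length 2: positions 0,1,… shift by +11, +5, then the pattern repeats.
On tennis: t+11=e, e+5=j, n+11=y, n+5=s, i+11=t, s+5=x.

ejystx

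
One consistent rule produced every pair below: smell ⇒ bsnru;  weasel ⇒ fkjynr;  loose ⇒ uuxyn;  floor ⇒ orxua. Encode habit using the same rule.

Shifts by position in smell: pos 0: s→b (+9), pos 1: m→s (+6), pos 2: e→n (+9), pos 3: l→r (+6) — repeating every 2. A repeating key of period 2 is used — shifts +9, +6 over and over.
Applying it to habit: h+9=q, a+6=g, b+9=k, i+6=o, t+9=c.

qgkoc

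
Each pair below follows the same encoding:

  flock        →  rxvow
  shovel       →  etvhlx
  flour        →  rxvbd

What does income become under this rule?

Vowels shift forward by 7 and consonants shift forward by 12.
Applying it to income: i(vowel)+7=p, n(cons)+12=z, c(cons)+12=o, o(vowel)+7=v, m(cons)+12=y, e(vowel)+7=l.

pzovyl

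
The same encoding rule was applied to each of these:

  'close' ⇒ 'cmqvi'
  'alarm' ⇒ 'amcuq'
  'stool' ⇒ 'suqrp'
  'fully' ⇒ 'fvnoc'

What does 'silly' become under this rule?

Each letter shifts forward by its position index (0, 1, 2, …) — the shift grows by one for each successive letter.
For silly: s+0=s, i+1=j, l+2=n, l+3=o, y+4=c.

sjnoc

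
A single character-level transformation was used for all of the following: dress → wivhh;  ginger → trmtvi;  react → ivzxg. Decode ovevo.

level

Each pair mirrors across the alphabet (d↔w, r↔i, e↔v): positions sum to 25. Each letter is replaced by its mirror in the alphabet: a↔z, b↔y, c↔x, and so on (the Atbash cipher).
Undoing it on ovevo: o↔l, v↔e, e↔v, v↔e, o↔l.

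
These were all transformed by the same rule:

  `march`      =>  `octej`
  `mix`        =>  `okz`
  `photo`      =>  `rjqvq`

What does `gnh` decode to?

Each letter is shifted forward by 2 in the alphabet (a Caesar shift of +2).
Decoding gnh: g−2=e, n−2=l, h−2=f.

elf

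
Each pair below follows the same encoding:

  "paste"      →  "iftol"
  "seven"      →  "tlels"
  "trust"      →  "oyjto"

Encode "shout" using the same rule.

twnjo

p(15)→i(8) and a(0)→f(5) fit y≡21x+5 (mod 26); the inverse of 21 mod 26 is 5. Each letter's alphabet position (a=0..z=25) is mapped through 21·x+5 mod 26 — an affine cipher.
On shout: s(18)→21·18+5≡19=t; h(7)→21·7+5≡22=w; o(14)→21·14+5≡13=n; u(20)→21·20+5≡9=j; t(19)→21·19+5≡14=o (all mod 26).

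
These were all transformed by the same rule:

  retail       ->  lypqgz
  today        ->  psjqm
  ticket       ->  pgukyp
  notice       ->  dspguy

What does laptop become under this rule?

r(17)→l(11) and e(4)→y(24) fit y≡15x+16 (mod 26); the inverse of 15 mod 26 is 7. Each letter's alphabet position (a=0..z=25) is mapped through 15·x+16 mod 26 — an affine cipher.
For laptop: l(11)→15·11+16≡25=z; a(0)→15·0+16≡16=q; p(15)→15·15+16≡7=h; t(19)→15·19+16≡15=p; o(14)→15·14+16≡18=s; p(15)→15·15+16≡7=h (all mod 26).

zqhpsh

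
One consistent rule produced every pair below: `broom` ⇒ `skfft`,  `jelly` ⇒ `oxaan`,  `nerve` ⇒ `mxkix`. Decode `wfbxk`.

tower

b(1)→s(18) and r(17)→k(10) fit y≡19x+25 (mod 26); the inverse of 19 mod 26 is 11. Treating letters as 0–25, the rule is x ↦ 19x + 25 (mod 26).
Reversing it on wfbxk: w(22)→11·(22−25)≡19=t; f(5)→11·(5−25)≡14=o; b(1)→11·(1−25)≡22=w; x(23)→11·(23−25)≡4=e; k(10)→11·(10−25)≡17=r (all mod 26).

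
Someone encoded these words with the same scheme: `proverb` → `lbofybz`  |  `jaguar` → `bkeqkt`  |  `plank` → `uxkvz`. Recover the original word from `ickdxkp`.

fantasy

The output letters match the input read backwards, each shifted +10: proverb reversed is brevorp. Read the word backwards and shift each letter +10.
Decoding ickdxkp: shift back: i−10=y, c−10=s, k−10=a, d−10=t, x−10=n, k−10=a, p−10=f → ysatnaf; then reverse → fantasy.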